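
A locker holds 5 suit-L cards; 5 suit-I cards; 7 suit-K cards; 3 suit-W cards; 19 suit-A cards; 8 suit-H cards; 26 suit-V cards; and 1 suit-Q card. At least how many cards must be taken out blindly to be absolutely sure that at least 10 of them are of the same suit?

Pigeonhole: the 8 suits are the holes; the cards drawn are the pigeons.
To avoid 10 of any one suit, the worst case takes at most 9 of each suit, or every card of a suit that has fewer than 9.
That gives 5 + 5 + 7 + 3 + 9 + 8 + 9 + 1 = 47 cards with no suit reaching 10.
The next card forces some suit to 10, so 47 + 1 = 48.

48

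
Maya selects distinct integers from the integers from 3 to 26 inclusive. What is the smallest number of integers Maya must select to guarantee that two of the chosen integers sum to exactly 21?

17

A set avoiding the sum 21 can contain at most one of each pair {x, 21−x}, plus the 8 elements whose complement lies outside the range.
The integers 11, …, 26 (16 of them) are such a set: any two sum to at least 11+12 = 23 > 21.
Any 17th integer completes one of the 8 pairs, so 17 choices force a sum of 21.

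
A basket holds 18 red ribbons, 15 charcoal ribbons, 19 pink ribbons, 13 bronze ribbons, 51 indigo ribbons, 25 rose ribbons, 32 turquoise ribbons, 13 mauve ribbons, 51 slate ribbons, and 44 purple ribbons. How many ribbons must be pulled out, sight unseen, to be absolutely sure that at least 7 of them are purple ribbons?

In the worst case for collecting purple ribbons, every non-purple ribbon comes out first.
There are 18 + 15 + 19 + 13 + 51 + 25 + 32 + 13 + 51 = 237 non-purple ribbons altogether.
After those, each further ribbon must be purple, so 237 + 7 = 244 draws guarantee 7 purple ribbons.

244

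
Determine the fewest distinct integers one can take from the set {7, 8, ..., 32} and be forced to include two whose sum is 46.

18

Two chosen integers sum to 46 exactly when both halves of some pair {x, 46−x} with 14 ≤ x ≤ 46−x ≤ 32 are chosen — 9 such pairs.
The remaining 8 elements (those with no distinct partner in range) can never complete a 46-sum, so the worst case takes all of them and one from each pair: 8 + 9 = 17.
The 18th integer has to be the second member of some pair, so 17 + 1 = 18.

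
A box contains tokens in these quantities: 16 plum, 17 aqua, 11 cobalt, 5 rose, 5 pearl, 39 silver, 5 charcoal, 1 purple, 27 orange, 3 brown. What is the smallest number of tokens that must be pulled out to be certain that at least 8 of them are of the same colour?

By pigeonhole, put each drawn token into a box by colour. The largest draw with every box below 8 takes min(count, 7) from each colour; colours with fewer than 7 contribute all they have.
Σ min(cᵢ, 7) = 7 + 7 + 7 + 5 + 5 + 7 + 5 + 1 + 7 + 3 = 54.
Draw number 54 + 1 = 55 must push one box to 8.

55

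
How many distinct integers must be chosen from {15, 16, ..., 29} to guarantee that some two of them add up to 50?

12

Group the elements by complementary pair {x, 50−x}: {21,29}, {22,28}, {23,27}, …, giving 4 two-element pairs, the single value 25 (it cannot pair with itself since the integers are distinct), and 6 integers whose partner 50−x falls outside [15,29].
By the pigeonhole principle, treating each of those 11 groups as a pigeonhole, one can pick one integer per group — 11 integers — with no two summing to 50.
The 12th integer lands in an occupied pair, forcing a sum of 50.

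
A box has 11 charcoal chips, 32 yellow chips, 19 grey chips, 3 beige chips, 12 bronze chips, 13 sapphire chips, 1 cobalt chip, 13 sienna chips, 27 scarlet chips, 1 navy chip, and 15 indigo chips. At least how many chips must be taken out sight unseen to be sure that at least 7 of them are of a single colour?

The 11 colours are the holes; the chips drawn are the pigeons.
To avoid 7 of any one colour, the worst case takes at most 6 of each colour, or every chip of a colour that has fewer than 6.
That gives 6 + 6 + 6 + 3 + 6 + 6 + 1 + 6 + 6 + 1 + 6 = 53 chips with no colour reaching 7.
The next chip forces some colour to 7, so 53 + 1 = 54.

54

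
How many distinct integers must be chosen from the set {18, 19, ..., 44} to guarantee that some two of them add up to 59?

Two chosen integers sum to 59 exactly when both halves of some pair {x, 59−x} with 18 ≤ x ≤ 59−x ≤ 41 are chosen — 12 such pairs.
The remaining 3 elements (those with no distinct partner in range) can never complete a 59-sum, so the worst case takes all of them and one from each pair: 3 + 12 = 15.
Pigeonhole: the 16th integer has to be the second member of some pair, so 15 + 1 = 16.

16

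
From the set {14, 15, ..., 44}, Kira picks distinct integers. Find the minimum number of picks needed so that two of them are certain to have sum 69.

22

A set avoiding the sum 69 can contain at most one of each pair {x, 69−x}, plus the 11 elements whose complement lies outside the range.
The integers 14, …, 34 (21 of them) are such a set: any two sum to at least 14+15 = 29 and at most 33+34 = 67 < 69.
By the pigeonhole principle, any 22nd integer completes one of the 10 pairs, so 22 choices force a sum of 69.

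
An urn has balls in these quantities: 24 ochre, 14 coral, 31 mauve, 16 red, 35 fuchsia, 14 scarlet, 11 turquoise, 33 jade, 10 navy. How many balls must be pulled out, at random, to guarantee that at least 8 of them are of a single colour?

64

An adversary could hand out at most 7 balls per colour: 7 + 7 + 7 + 7 + 7 + 7 + 7 + 7 + 7 = 63 balls and still no colour has 8.
Pigeonhole: one more ball lands in a colour already at 7, so 64 draws are enough and 63 are not.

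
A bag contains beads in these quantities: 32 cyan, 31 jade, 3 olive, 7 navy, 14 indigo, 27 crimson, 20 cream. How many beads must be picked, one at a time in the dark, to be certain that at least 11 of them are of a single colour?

61

Put each drawn bead into a box by colour. The largest draw with every box below 11 takes min(count, 10) from each colour; colours with fewer than 10 contribute all they have.
Σ min(cᵢ, 10) = 10 + 10 + 3 + 7 + 10 + 10 + 10 = 60.
Draw number 60 + 1 = 61 must push one box to 11.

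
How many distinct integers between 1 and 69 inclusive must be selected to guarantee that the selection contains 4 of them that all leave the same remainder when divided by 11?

The 11 residue classes mod 11 are the pigeonholes.
With 33 integers one could put 3 in each residue class and have no class reach 4.
The 34th integer pushes some class to 4, so 11·3 + 1 = 34.

34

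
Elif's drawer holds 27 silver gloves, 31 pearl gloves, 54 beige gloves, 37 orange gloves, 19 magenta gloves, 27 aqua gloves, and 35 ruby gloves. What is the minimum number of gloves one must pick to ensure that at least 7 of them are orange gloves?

200

In the worst case for collecting orange gloves, every non-orange glove comes out first.
There are 27 + 31 + 54 + 19 + 27 + 35 = 193 non-orange gloves altogether.
After those, each further glove must be orange, so 193 + 7 = 200 draws guarantee 7 orange gloves.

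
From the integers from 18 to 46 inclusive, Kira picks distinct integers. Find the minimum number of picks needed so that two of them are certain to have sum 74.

Group the elements by complementary pair {x, 74−x}: {28,46}, {29,45}, {30,44}, …, giving 9 two-element pairs; the single value 37 (it cannot pair with itself since the integers are distinct); and 10 integers whose partner 74−x falls outside [18,46].
Treating each of those 20 groups as a pigeonhole, one can pick one integer per group — 20 integers — with no two summing to 74.
The 21st integer lands in an occupied pair, forcing a sum of 74.

21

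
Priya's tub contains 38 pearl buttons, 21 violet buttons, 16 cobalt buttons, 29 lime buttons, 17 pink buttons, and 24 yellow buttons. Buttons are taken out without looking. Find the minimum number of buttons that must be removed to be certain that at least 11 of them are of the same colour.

61

Pigeonhole: put each drawn button into a box by colour. The largest draw with every box below 11 takes min(count, 10) from each colour.
Σ min(cᵢ, 10) = 10 + 10 + 10 + 10 + 10 + 10 = 60.
Draw number 60 + 1 = 61 must push one box to 11.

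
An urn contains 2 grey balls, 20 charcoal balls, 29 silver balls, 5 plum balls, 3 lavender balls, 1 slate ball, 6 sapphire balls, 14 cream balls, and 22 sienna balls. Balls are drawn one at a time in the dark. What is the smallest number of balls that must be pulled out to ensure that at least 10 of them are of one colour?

The 9 colours are the holes; the balls drawn are the pigeons.
To avoid 10 of any one colour, the worst case takes at most 9 of each colour, or every ball of a colour that has fewer than 9.
That gives 2 + 9 + 9 + 5 + 3 + 1 + 6 + 9 + 9 = 53 balls with no colour reaching 10.
The next ball forces some colour to 10, so 53 + 1 = 54.

54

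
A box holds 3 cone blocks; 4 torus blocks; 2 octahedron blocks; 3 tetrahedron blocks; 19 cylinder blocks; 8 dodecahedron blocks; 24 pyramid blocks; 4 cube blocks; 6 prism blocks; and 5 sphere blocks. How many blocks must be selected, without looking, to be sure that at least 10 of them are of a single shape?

By the pigeonhole principle, put each drawn block into a box by shape. The largest draw with every box below 10 takes min(count, 9) from each shape; shapes with fewer than 9 contribute all they have.
Σ min(cᵢ, 9) = 3 + 4 + 2 + 3 + 9 + 8 + 9 + 4 + 6 + 5 = 53.
Draw number 53 + 1 = 54 must push one box to 10.

54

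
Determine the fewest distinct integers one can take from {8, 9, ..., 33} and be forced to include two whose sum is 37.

A set avoiding the sum 37 can contain at most one of each pair {x, 37−x}, plus the 4 elements whose complement lies outside the range.
The integers 19, …, 33 (15 of them) are such a set: any two sum to at least 19+20 = 39 > 37.
Any 16th integer completes one of the 11 pairs, so 16 choices force a sum of 37.

16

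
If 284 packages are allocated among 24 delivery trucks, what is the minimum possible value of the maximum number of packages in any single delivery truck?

12

By the pigeonhole principle, the 24 delivery trucks are the holes and the 284 packages are the pigeons.
If every delivery truck held at most 11 packages, the total would be at most 24 × 11 = 264, which is less than 284.
So some delivery truck holds at least ⌈284/24⌉ = 12 packages.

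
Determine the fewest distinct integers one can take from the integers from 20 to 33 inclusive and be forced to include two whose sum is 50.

A set avoiding the sum 50 can contain at most one of each pair {x, 50−x}, plus the 4 elements whose complement lies outside the range or equal to its own complement.
The integers 25, …, 33 (9 of them) are such a set: any two sum to at least 25+26 = 51 > 50.
By pigeonhole, any 10th integer completes one of the 5 pairs, so 10 choices force a sum of 50.

10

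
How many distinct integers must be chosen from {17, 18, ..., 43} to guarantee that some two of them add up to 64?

Two chosen integers sum to 64 exactly when both halves of some pair {x, 64−x} with 21 ≤ x ≤ 64−x ≤ 43 are chosen — 11 such pairs.
The remaining 5 elements (those with no distinct partner in range) can never complete a 64-sum, so the worst case takes all of them and one from each pair: 5 + 11 = 16.
By pigeonhole, the 17th integer has to be the second member of some pair, so 16 + 1 = 17.

17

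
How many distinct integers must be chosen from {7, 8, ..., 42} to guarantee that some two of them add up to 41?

23

Group the elements by complementary pair {x, 41−x}: {7,34}, {8,33}, {9,32}, …, giving 14 two-element pairs and 8 integers whose partner 41−x falls outside [7,42].
By pigeonhole, treating each of those 22 groups as a pigeonhole, one can pick one integer per group — 22 integers — with no two summing to 41.
The 23rd integer lands in an occupied pair, forcing a sum of 41.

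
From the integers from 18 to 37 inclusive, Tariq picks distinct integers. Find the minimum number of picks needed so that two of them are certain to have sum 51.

Group the elements by complementary pair {x, 51−x}: {18,33}, {19,32}, {20,31}, …, giving 8 two-element pairs and 4 integers whose partner 51−x falls outside [18,37].
By the pigeonhole principle, treating each of those 12 groups as a pigeonhole, one can pick one integer per group — 12 integers — with no two summing to 51.
The 13th integer lands in an occupied pair, forcing a sum of 51.

13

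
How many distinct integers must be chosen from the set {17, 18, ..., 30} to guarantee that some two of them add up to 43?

10

Group the elements by complementary pair {x, 43−x}: {17,26}, {18,25}, {19,24}, …, giving 5 two-element pairs and 4 integers whose partner 43−x falls outside [17,30].
By pigeonhole, treating each of those 9 groups as a pigeonhole, one can pick one integer per group — 9 integers — with no two summing to 43.
The 10th integer lands in an occupied pair, forcing a sum of 43.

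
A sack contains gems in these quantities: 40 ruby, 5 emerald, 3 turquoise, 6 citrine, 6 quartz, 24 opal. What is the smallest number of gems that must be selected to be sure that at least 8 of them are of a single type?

35

An adversary could hand out at most 7 gems per type (4 types run out sooner): 7 + 5 + 3 + 6 + 6 + 7 = 34 gems and still no type has 8.
By pigeonhole, one more gem lands in a type already at 7, so 35 draws are enough and 34 are not.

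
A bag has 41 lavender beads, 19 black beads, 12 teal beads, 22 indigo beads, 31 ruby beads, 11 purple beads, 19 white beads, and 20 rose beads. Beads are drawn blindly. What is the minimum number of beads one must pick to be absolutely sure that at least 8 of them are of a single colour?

Pigeonhole: the 8 colours are the holes; the beads drawn are the pigeons.
To avoid 8 of any one colour, the worst case takes at most 7 of each colour.
That gives 7 + 7 + 7 + 7 + 7 + 7 + 7 + 7 = 56 beads with no colour reaching 8.
The next bead forces some colour to 8, so 56 + 1 = 57.

57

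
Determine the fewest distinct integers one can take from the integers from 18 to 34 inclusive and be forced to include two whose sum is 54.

11

Two chosen integers sum to 54 exactly when both halves of some pair {x, 54−x} with 20 ≤ x ≤ 54−x ≤ 34 are chosen — 7 such pairs.
The remaining 3 elements (those with no distinct partner in range) can never complete a 54-sum, so the worst case takes all of them and one from each pair: 3 + 7 = 10.
By pigeonhole, the 11th integer has to be the second member of some pair, so 10 + 1 = 11.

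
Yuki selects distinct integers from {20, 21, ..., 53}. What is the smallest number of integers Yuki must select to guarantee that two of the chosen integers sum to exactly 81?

22

Two chosen integers sum to 81 exactly when both halves of some pair {x, 81−x} with 28 ≤ x ≤ 81−x ≤ 53 are chosen — 13 such pairs.
The remaining 8 elements (those with no distinct partner in range) can never complete a 81-sum, so the worst case takes all of them and one from each pair: 8 + 13 = 21.
The 22nd integer has to be the second member of some pair, so 21 + 1 = 22.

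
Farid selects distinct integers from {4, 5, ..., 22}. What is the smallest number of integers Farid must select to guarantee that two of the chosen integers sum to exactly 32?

Group the elements by complementary pair {x, 32−x}: {10,22}, {11,21}, {12,20}, …, giving 6 two-element pairs, the single value 16 (it cannot pair with itself since the integers are distinct), and 6 integers whose partner 32−x falls outside [4,22].
By the pigeonhole principle, treating each of those 13 groups as a pigeonhole, one can pick one integer per group — 13 integers — with no two summing to 32.
The 14th integer lands in an occupied pair, forcing a sum of 32.

14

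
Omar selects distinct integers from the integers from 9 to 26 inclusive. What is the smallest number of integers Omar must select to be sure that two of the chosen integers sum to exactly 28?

Two chosen integers sum to 28 exactly when both halves of some pair {x, 28−x} with 9 ≤ x ≤ 28−x ≤ 19 are chosen — 5 such pairs.
The remaining 8 elements (those with no distinct partner in range) can never complete a 28-sum, so the worst case takes all of them and one from each pair: 8 + 5 = 13.
By the pigeonhole principle, the 14th integer has to be the second member of some pair, so 13 + 1 = 14.

14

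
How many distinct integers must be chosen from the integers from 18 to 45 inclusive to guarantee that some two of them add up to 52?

Two chosen integers sum to 52 exactly when both halves of some pair {x, 52−x} with 18 ≤ x ≤ 52−x ≤ 34 are chosen — 8 such pairs.
The remaining 12 elements (those with no distinct partner in range) can never complete a 52-sum, so the worst case takes all of them and one from each pair: 12 + 8 = 20.
Pigeonhole: the 21st integer has to be the second member of some pair, so 20 + 1 = 21.

21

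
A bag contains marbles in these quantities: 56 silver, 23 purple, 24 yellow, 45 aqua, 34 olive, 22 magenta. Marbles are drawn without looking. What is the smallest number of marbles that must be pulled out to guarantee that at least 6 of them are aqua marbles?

165

In the worst case for collecting aqua marbles, every non-aqua marble comes out first.
There are 56 + 23 + 24 + 34 + 22 = 159 non-aqua marbles altogether.
After those, each further marble must be aqua, so 159 + 6 = 165 draws guarantee 6 aqua marbles.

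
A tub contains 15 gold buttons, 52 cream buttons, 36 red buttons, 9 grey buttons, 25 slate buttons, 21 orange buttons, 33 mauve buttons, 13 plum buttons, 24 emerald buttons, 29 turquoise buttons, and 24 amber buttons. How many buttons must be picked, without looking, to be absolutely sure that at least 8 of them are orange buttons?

268

In the worst case for collecting orange buttons, every non-orange button comes out first.
There are 15 + 52 + 36 + 9 + 25 + 33 + 13 + 24 + 29 + 24 = 260 non-orange buttons altogether.
After those, each further button must be orange, so 260 + 8 = 268 draws guarantee 8 orange buttons.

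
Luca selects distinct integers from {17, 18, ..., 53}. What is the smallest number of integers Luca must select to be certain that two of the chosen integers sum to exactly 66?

Group the elements by complementary pair {x, 66−x}: {17,49}, {18,48}, {19,47}, …, giving 16 two-element pairs, the single value 33 (it cannot pair with itself since the integers are distinct), and 4 integers whose partner 66−x falls outside [17,53].
Treating each of those 21 groups as a pigeonhole, one can pick one integer per group — 21 integers — with no two summing to 66.
The 22nd integer lands in an occupied pair, forcing a sum of 66.

22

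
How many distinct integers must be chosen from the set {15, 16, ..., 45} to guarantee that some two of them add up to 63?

18

Group the elements by complementary pair {x, 63−x}: {18,45}, {19,44}, {20,43}, …, giving 14 two-element pairs and 3 integers whose partner 63−x falls outside [15,45].
Treating each of those 17 groups as a pigeonhole, one can pick one integer per group — 17 integers — with no two summing to 63.
The 18th integer lands in an occupied pair, forcing a sum of 63.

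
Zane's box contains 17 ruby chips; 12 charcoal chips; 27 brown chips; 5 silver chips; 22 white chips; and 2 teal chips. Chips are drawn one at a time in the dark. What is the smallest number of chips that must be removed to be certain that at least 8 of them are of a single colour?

The 6 colours are the holes; the chips drawn are the pigeons.
To avoid 8 of any one colour, the worst case takes at most 7 of each colour, or every chip of a colour that has fewer than 7.
That gives 7 + 7 + 7 + 5 + 7 + 2 = 35 chips with no colour reaching 8.
The next chip forces some colour to 8, so 35 + 1 = 36.

36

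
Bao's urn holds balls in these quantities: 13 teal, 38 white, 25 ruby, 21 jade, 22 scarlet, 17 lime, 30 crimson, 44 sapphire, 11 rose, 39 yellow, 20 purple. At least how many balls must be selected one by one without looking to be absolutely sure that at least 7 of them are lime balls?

270

In the worst case for collecting lime balls, every non-lime ball comes out first.
There are 13 + 38 + 25 + 21 + 22 + 30 + 44 + 11 + 39 + 20 = 263 non-lime balls altogether.
After those, each further ball must be lime, so 263 + 7 = 270 draws guarantee 7 lime balls.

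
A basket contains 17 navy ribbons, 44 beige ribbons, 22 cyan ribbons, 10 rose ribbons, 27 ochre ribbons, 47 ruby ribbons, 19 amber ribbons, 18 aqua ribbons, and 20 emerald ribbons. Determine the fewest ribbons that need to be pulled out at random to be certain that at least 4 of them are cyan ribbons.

206

In the worst case for collecting cyan ribbons, every non-cyan ribbon comes out first.
There are 17 + 44 + 10 + 27 + 47 + 19 + 18 + 20 = 202 non-cyan ribbons altogether.
After those, each further ribbon must be cyan, so 202 + 4 = 206 draws guarantee 4 cyan ribbons.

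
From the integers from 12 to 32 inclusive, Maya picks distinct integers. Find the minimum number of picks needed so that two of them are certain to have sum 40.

Two chosen integers sum to 40 exactly when both halves of some pair {x, 40−x} with 12 ≤ x ≤ 40−x ≤ 28 are chosen — 8 such pairs.
The remaining 5 elements (those with no distinct partner in range) can never complete a 40-sum, so the worst case takes all of them and one from each pair: 5 + 8 = 13.
By the pigeonhole principle, the 14th integer has to be the second member of some pair, so 13 + 1 = 14.

14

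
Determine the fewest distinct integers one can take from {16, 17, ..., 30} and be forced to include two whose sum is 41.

11

A set avoiding the sum 41 can contain at most one of each pair {x, 41−x}, plus the 5 elements whose complement lies outside the range.
The integers 21, …, 30 (10 of them) are such a set: any two sum to at least 21+22 = 43 > 41.
By the pigeonhole principle, any 11th integer completes one of the 5 pairs, so 11 choices force a sum of 41.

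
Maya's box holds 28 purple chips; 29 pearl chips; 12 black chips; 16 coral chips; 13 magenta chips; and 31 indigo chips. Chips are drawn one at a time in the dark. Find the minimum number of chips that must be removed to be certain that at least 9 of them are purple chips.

110

In the worst case for collecting purple chips, every non-purple chip comes out first.
There are 29 + 12 + 16 + 13 + 31 = 101 non-purple chips altogether.
After those, each further chip must be purple, so 101 + 9 = 110 draws guarantee 9 purple chips.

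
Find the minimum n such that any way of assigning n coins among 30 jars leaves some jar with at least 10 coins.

With 270 coins one could put exactly 9 in each of the 30 jars, and no jar would reach 10.
One more coin must land in a jar that already has 9, giving it 10.
So 30 × 9 + 1 = 271 coins are required.

271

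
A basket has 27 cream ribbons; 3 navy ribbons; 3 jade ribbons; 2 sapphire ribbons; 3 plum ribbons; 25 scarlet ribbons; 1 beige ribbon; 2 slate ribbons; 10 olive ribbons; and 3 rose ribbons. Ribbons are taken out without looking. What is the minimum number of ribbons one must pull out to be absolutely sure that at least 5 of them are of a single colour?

Pigeonhole: the 10 colours are the holes; the ribbons drawn are the pigeons.
To avoid 5 of any one colour, the worst case takes at most 4 of each colour, or every ribbon of a colour that has fewer than 4.
That gives 4 + 3 + 3 + 2 + 3 + 4 + 1 + 2 + 4 + 3 = 29 ribbons with no colour reaching 5.
The next ribbon forces some colour to 5, so 29 + 1 = 30.

30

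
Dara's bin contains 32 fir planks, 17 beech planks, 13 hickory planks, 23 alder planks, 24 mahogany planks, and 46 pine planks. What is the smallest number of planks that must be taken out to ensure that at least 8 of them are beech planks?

In the worst case for collecting beech planks, every non-beech plank comes out first.
There are 32 + 13 + 23 + 24 + 46 = 138 non-beech planks altogether.
After those, each further plank must be beech, so 138 + 8 = 146 draws guarantee 8 beech planks.

146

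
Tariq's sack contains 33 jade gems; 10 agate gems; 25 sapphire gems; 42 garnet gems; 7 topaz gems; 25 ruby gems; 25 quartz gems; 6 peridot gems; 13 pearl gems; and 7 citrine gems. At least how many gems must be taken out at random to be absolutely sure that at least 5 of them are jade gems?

In the worst case for collecting jade gems, every non-jade gem comes out first.
There are 10 + 25 + 42 + 7 + 25 + 25 + 6 + 13 + 7 = 160 non-jade gems altogether.
After those, each further gem must be jade, so 160 + 5 = 165 draws guarantee 5 jade gems.

165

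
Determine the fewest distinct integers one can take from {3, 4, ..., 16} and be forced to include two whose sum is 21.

9

Two chosen integers sum to 21 exactly when both halves of some pair {x, 21−x} with 5 ≤ x ≤ 21−x ≤ 16 are chosen — 6 such pairs.
The remaining 2 elements (those with no distinct partner in range) can never complete a 21-sum, so the worst case takes all of them and one from each pair: 2 + 6 = 8.
By the pigeonhole principle, the 9th integer has to be the second member of some pair, so 8 + 1 = 9.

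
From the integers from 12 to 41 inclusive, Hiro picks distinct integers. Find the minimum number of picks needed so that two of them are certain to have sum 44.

21

Group the elements by complementary pair {x, 44−x}: {12,32}, {13,31}, {14,30}, …, giving 10 two-element pairs, the single value 22 (it cannot pair with itself since the integers are distinct), and 9 integers whose partner 44−x falls outside [12,41].
Treating each of those 20 groups as a pigeonhole, one can pick one integer per group — 20 integers — with no two summing to 44.
The 21st integer lands in an occupied pair, forcing a sum of 44.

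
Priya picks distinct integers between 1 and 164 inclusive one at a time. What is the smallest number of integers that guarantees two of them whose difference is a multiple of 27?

28

Integers whose pairwise differences are multiples of 27 are exactly those sharing a remainder mod 27. The 27 residue classes mod 27 are the pigeonholes.
With 27 integers one could put 1 in each residue class and have no class reach 2.
The 28th integer pushes some class to 2, so 27·1 + 1 = 28.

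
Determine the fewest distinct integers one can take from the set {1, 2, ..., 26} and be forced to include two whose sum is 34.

Group the elements by complementary pair {x, 34−x}: {8,26}, {9,25}, {10,24}, …, giving 9 two-element pairs, the single value 17 (it cannot pair with itself since the integers are distinct), and 7 integers whose partner 34−x falls outside [1,26].
Pigeonhole: treating each of those 17 groups as a pigeonhole, one can pick one integer per group — 17 integers — with no two summing to 34.
The 18th integer lands in an occupied pair, forcing a sum of 34.

18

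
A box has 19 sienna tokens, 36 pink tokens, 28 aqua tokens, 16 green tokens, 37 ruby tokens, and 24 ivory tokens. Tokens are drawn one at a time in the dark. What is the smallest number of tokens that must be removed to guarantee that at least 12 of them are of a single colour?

67

An adversary could hand out at most 11 tokens per colour: 11 + 11 + 11 + 11 + 11 + 11 = 66 tokens and still no colour has 12.
One more token lands in a colour already at 11, so 67 draws are enough and 66 are not.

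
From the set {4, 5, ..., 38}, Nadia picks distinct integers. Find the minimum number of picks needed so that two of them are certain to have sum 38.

21

Group the elements by complementary pair {x, 38−x}: {4,34}, {5,33}, {6,32}, …, giving 15 two-element pairs; the single value 19 (it cannot pair with itself since the integers are distinct); and 4 integers whose partner 38−x falls outside [4,38].
Treating each of those 20 groups as a pigeonhole, one can pick one integer per group — 20 integers — with no two summing to 38.
The 21st integer lands in an occupied pair, forcing a sum of 38.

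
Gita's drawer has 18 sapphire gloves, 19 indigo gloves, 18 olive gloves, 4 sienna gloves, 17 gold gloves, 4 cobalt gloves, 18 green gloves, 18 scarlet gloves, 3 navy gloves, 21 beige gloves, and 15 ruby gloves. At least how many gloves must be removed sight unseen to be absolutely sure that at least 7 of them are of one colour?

60

An adversary could hand out at most 6 gloves per colour (sienna, cobalt, navy run out sooner): 6 + 6 + 6 + 4 + 6 + 4 + 6 + 6 + 3 + 6 + 6 = 59 gloves and still no colour has 7.
By the pigeonhole principle, one more glove lands in a colour already at 6, so 60 draws are enough and 59 are not.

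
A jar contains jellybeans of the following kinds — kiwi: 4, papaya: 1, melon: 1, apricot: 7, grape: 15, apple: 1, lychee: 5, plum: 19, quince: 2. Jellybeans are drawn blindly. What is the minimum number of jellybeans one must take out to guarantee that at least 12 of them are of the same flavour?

An adversary could hand out at most 11 jellybeans per flavour (7 flavours run out sooner): 4 + 1 + 1 + 7 + 11 + 1 + 5 + 11 + 2 = 43 jellybeans and still no flavour has 12.
Pigeonhole: one more jellybean lands in a flavour already at 11, so 44 draws are enough and 43 are not.

44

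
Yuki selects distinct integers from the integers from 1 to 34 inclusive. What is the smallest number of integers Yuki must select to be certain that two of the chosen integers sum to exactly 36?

Group the elements by complementary pair {x, 36−x}: {2,34}, {3,33}, {4,32}, …, giving 16 two-element pairs, the single value 18 (it cannot pair with itself since the integers are distinct), and 1 integer whose partner 36−x falls outside [1,34].
By the pigeonhole principle, treating each of those 18 groups as a pigeonhole, one can pick one integer per group — 18 integers — with no two summing to 36.
The 19th integer lands in an occupied pair, forcing a sum of 36.

19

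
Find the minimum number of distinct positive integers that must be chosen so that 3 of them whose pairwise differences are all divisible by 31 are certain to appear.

63

Integers whose pairwise differences are multiples of 31 are exactly those sharing a remainder mod 31. By pigeonhole, the 31 residue classes mod 31 are the pigeonholes.
With 62 integers one could put 2 in each residue class and have no class reach 3.
The 63rd integer pushes some class to 3, so 31·2 + 1 = 63.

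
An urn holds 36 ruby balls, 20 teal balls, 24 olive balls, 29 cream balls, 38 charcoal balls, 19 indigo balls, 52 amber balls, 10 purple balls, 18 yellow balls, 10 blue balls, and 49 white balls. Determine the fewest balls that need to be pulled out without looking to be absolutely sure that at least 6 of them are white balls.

In the worst case for collecting white balls, every non-white ball comes out first.
There are 36 + 20 + 24 + 29 + 38 + 19 + 52 + 10 + 18 + 10 = 256 non-white balls altogether.
After those, each further ball must be white, so 256 + 6 = 262 draws guarantee 6 white balls.

262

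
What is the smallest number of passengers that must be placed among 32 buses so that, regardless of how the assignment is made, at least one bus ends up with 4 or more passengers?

With 96 passengers one could put exactly 3 in each of the 32 buses, and no bus would reach 4.
One more passenger must land in a bus that already has 3, giving it 4.
So 32 × 3 + 1 = 97 passengers are required.

97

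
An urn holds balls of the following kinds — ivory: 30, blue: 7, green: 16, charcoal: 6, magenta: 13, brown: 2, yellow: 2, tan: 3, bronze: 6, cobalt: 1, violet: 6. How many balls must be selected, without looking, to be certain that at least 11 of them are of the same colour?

An adversary could hand out at most 10 balls per colour (8 colours run out sooner): 10 + 7 + 10 + 6 + 10 + 2 + 2 + 3 + 6 + 1 + 6 = 63 balls and still no colour has 11.
By the pigeonhole principle, one more ball lands in a colour already at 10, so 64 draws are enough and 63 are not.

64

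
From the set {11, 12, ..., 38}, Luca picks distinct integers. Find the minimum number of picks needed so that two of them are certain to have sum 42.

A set avoiding the sum 42 can contain at most one of each pair {x, 42−x}, plus the 8 elements whose complement lies outside the range or equal to its own complement.
The integers 21, …, 38 (18 of them) are such a set: any two sum to at least 21+22 = 43 > 42.
Any 19th integer completes one of the 10 pairs, so 19 choices force a sum of 42.

19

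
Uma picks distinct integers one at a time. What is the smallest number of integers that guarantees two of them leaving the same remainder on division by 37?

By pigeonhole, the 37 residue classes mod 37 are the pigeonholes.
With 37 integers one could put 1 in each residue class and have no class reach 2.
The 38th integer pushes some class to 2, so 37·1 + 1 = 38.

38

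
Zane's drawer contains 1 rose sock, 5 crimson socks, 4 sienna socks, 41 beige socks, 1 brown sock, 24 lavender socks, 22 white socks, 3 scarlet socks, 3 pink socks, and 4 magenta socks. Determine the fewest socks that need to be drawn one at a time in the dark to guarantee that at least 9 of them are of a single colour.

Pigeonhole: put each drawn sock into a box by colour. The largest draw with every box below 9 takes min(count, 8) from each colour; colours with fewer than 8 contribute all they have.
Σ min(cᵢ, 8) = 1 + 5 + 4 + 8 + 1 + 8 + 8 + 3 + 3 + 4 = 45.
Draw number 45 + 1 = 46 must push one box to 9.

46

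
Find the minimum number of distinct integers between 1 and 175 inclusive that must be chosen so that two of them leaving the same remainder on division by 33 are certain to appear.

34

The 33 residue classes mod 33 are the pigeonholes.
With 33 integers one could put 1 in each residue class and have no class reach 2.
The 34th integer pushes some class to 2, so 33·1 + 1 = 34.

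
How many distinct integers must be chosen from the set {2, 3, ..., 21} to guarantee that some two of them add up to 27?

Group the elements by complementary pair {x, 27−x}: {6,21}, {7,20}, {8,19}, …, giving 8 two-element pairs and 4 integers whose partner 27−x falls outside [2,21].
Treating each of those 12 groups as a pigeonhole, one can pick one integer per group — 12 integers — with no two summing to 27.
The 13th integer lands in an occupied pair, forcing a sum of 27.

13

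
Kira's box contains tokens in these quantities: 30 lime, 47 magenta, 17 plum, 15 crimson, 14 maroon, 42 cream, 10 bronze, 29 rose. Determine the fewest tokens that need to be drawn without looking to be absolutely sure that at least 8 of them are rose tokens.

183

In the worst case for collecting rose tokens, every non-rose token comes out first.
There are 30 + 47 + 17 + 15 + 14 + 42 + 10 = 175 non-rose tokens altogether.
After those, each further token must be rose, so 175 + 8 = 183 draws guarantee 8 rose tokens.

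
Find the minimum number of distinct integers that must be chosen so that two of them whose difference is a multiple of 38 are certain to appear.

Integers whose pairwise differences are multiples of 38 are exactly those sharing a remainder mod 38. Pigeonhole: the 38 residue classes mod 38 are the pigeonholes.
With 38 integers one could put 1 in each residue class and have no class reach 2.
The 39th integer pushes some class to 2, so 38·1 + 1 = 39.

39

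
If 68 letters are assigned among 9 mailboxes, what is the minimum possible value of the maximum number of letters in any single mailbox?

The 9 mailboxes are the holes and the 68 letters are the pigeons.
If every mailbox held at most 7 letters, the total would be at most 9 × 7 = 63, which is less than 68.
So some mailbox holds at least ⌈68/9⌉ = 8 letters.

8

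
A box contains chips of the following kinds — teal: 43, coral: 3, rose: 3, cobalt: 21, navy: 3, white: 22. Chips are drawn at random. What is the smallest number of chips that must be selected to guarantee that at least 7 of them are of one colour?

An adversary could hand out at most 6 chips per colour (coral, rose, navy run out sooner): 6 + 3 + 3 + 6 + 3 + 6 = 27 chips and still no colour has 7.
Pigeonhole: one more chip lands in a colour already at 6, so 28 draws are enough and 27 are not.

28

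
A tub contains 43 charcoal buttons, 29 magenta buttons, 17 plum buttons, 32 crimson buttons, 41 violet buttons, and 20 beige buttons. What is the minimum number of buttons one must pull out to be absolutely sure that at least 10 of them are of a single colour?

Put each drawn button into a box by colour. The largest draw with every box below 10 takes min(count, 9) from each colour.
Σ min(cᵢ, 9) = 9 + 9 + 9 + 9 + 9 + 9 = 54.
Draw number 54 + 1 = 55 must push one box to 10.

55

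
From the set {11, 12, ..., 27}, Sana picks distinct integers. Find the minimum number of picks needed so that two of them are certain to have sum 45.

13

Two chosen integers sum to 45 exactly when both halves of some pair {x, 45−x} with 18 ≤ x ≤ 45−x ≤ 27 are chosen — 5 such pairs.
The remaining 7 elements (those with no distinct partner in range) can never complete a 45-sum, so the worst case takes all of them and one from each pair: 7 + 5 = 12.
The 13th integer has to be the second member of some pair, so 12 + 1 = 13.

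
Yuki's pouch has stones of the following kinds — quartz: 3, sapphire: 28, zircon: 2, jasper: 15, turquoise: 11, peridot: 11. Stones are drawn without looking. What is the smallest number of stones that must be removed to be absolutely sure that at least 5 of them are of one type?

22

By the pigeonhole principle, the 6 types are the holes; the stones drawn are the pigeons.
To avoid 5 of any one type, the worst case takes at most 4 of each type, or every stone of a type that has fewer than 4.
That gives 3 + 4 + 2 + 4 + 4 + 4 = 21 stones with no type reaching 5.
The next stone forces some type to 5, so 21 + 1 = 22.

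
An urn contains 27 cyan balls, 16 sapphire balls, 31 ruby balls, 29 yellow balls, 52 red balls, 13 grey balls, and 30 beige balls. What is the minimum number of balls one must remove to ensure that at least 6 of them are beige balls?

In the worst case for collecting beige balls, every non-beige ball comes out first.
There are 27 + 16 + 31 + 29 + 52 + 13 = 168 non-beige balls altogether.
After those, each further ball must be beige, so 168 + 6 = 174 draws guarantee 6 beige balls.

174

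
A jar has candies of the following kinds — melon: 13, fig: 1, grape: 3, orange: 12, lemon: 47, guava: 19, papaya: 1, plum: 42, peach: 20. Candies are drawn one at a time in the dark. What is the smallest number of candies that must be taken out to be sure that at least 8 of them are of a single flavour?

48

An adversary could hand out at most 7 candies per flavour (fig, grape, papaya run out sooner): 7 + 1 + 3 + 7 + 7 + 7 + 1 + 7 + 7 = 47 candies and still no flavour has 8.
By pigeonhole, one more candy lands in a flavour already at 7, so 48 draws are enough and 47 are not.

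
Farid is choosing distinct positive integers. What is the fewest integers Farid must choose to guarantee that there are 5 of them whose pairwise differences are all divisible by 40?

161

Integers whose pairwise differences are multiples of 40 are exactly those sharing a remainder mod 40. The 40 residue classes mod 40 are the pigeonholes.
With 160 integers one could put 4 in each residue class and have no class reach 5.
The 161st integer pushes some class to 5, so 40·4 + 1 = 161.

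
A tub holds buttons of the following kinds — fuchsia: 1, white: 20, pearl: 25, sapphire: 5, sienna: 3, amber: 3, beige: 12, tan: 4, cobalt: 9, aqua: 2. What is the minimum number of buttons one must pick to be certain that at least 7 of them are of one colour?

An adversary could hand out at most 6 buttons per colour (6 colours run out sooner): 1 + 6 + 6 + 5 + 3 + 3 + 6 + 4 + 6 + 2 = 42 buttons and still no colour has 7.
By pigeonhole, one more button lands in a colour already at 6, so 43 draws are enough and 42 are not.

43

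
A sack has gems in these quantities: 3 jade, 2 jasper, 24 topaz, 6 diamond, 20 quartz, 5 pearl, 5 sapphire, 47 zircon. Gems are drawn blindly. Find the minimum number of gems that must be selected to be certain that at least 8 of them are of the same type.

43

An adversary could hand out at most 7 gems per type (5 types run out sooner): 3 + 2 + 7 + 6 + 7 + 5 + 5 + 7 = 42 gems and still no type has 8.
One more gem lands in a type already at 7, so 43 draws are enough and 42 are not.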